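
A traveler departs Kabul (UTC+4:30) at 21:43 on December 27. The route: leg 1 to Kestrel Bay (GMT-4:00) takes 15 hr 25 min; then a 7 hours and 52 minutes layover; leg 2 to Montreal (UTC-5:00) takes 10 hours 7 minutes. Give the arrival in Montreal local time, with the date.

21:37 on Dec 28

Convert departure to UTC: 21:43 − 4:30 = 17:13 UTC on Dec 27.
Add 15 hours 25 minutes leg 1 → 08:38 UTC (Dec 28).
Add 7 hours and 52 minutes layover in Kestrel Bay → 16:30 UTC.
Add 10 hours and 7 minutes leg 2 → 02:37 UTC (Dec 29).
Montreal is UTC−5:00, so local arrival = 02:37 − 5:00 = 21:37 on Dec 28.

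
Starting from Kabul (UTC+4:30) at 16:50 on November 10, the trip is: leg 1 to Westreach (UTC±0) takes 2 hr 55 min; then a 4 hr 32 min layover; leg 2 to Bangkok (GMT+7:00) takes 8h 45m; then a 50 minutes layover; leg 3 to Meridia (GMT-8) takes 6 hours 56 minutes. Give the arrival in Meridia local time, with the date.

Convert departure to UTC: 16:50 − 4:30 = 12:20 UTC on Nov 10.
Add 2 hours 55 minutes leg 1 → 15:15 UTC.
Add 4 hours and 32 minutes layover in Westreach → 19:47 UTC.
Add 8 hours and 45 minutes leg 2 → 04:32 UTC (Nov 11).
Add 50 minutes layover in Bangkok → 05:22 UTC.
Add 6 hours 56 minutes leg 3 → 12:18 UTC.
Meridia is UTC−8:00, so local arrival = 12:18 − 8:00 = 04:18 on Nov 11.

04:18 on November 11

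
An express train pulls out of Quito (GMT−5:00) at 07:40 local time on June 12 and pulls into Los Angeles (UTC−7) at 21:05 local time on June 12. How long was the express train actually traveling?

Departure in UTC: 07:40 + 5:00 = 12:40 on Jun 12.
Arrival in UTC: 21:05 + 7:00 = 04:05 on Jun 13.
Elapsed = 04:05 − 12:40 (+1 day) = 15 hours 25 minutes.

15 hours 25 minutes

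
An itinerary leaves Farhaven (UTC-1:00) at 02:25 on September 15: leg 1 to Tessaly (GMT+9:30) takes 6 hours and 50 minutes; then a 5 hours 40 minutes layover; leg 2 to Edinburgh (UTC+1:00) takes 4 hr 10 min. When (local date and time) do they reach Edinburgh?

21:05 on September 15

Convert departure to UTC: 02:25 + 1:00 = 03:25 UTC on Sep 15.
Add 6 hours and 50 minutes leg 1 → 10:15 UTC.
Add 5 hours 40 minutes layover in Tessaly → 15:55 UTC.
Add 4 hours and 10 minutes leg 2 → 20:05 UTC.
Edinburgh is UTC+1:00, so local arrival = 20:05 + 1:00 = 21:05 on Sep 15.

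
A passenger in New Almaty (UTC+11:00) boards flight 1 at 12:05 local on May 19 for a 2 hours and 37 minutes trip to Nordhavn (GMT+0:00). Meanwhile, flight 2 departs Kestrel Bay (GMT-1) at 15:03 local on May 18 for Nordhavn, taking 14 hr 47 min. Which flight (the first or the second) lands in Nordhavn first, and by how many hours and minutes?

the first, by 3 hours 8 minutes

Flight 1 in UTC: 12:05 − 11:00 = 01:05 on May 19.
+2 hours and 37 minutes → arrive 03:42 UTC on May 19.
Flight 2 in UTC: 15:03 + 1:00 = 16:03 on May 18.
+14 hours 47 minutes → arrive 06:50 UTC on May 19.
Flight 1 lands earlier by 3 hours 8 minutes.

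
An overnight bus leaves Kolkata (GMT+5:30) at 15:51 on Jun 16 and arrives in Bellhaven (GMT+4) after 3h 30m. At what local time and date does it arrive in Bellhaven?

17:51 on June 16

Bellhaven is 1:30 behind Kolkata.
After 3 hours and 30 minutes it is 19:21 in Kolkata.
Shift by the zone difference: 19:21 − 1:30 = 17:51 on Jun 16 in Bellhaven.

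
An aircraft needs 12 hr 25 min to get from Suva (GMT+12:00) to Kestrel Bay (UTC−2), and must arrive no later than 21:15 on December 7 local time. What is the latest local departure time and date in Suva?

22:50 on December 7

Target arrival in UTC: 21:15 + 2:00 = 23:15 on Dec 7.
Subtract 12 hours and 25 minutes → departure 10:50 UTC on Dec 7.
Suva is UTC+12:00: 10:50 + 12:00 = 22:50 on Dec 7.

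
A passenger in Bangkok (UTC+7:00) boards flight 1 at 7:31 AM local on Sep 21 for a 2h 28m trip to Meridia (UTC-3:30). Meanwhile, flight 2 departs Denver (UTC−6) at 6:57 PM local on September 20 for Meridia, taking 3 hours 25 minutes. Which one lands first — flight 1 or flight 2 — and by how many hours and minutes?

Flight 1 in UTC: 7:31 AM − 7:00 = 12:31 AM on Sep 21.
+2 hours and 28 minutes → arrive 2:59 AM UTC on Sep 21.
Flight 2 in UTC: 6:57 PM + 6:00 = 12:57 AM on Sep 21.
+3 hours 25 minutes → arrive 4:22 AM UTC on Sep 21.
Flight 1 lands earlier by 1 hour 23 minutes.

the first, by 1 hour 23 minutes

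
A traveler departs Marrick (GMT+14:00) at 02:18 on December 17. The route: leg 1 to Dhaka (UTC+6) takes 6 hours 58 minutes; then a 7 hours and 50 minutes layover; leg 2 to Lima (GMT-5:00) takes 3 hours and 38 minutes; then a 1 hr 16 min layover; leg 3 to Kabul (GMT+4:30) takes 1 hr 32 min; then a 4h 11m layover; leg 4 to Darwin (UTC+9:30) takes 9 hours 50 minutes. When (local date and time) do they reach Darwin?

Convert departure to UTC: 02:18 − 14:00 = 12:18 UTC on Dec 16.
Add 6 hours 58 minutes leg 1 → 19:16 UTC.
Add 7 hours and 50 minutes layover in Dhaka → 03:06 UTC (Dec 17).
Add 3 hours 38 minutes leg 2 → 06:44 UTC.
Add 1 hour 16 minutes layover in Lima → 08:00 UTC.
Add 1 hour 32 minutes leg 3 → 09:32 UTC.
Add 4 hours and 11 minutes layover in Kabul → 13:43 UTC.
Add 9 hours and 50 minutes leg 4 → 23:33 UTC.
Darwin is UTC+9:30, so local arrival = 23:33 + 9:30 = 09:03 on Dec 18.

09:03 on December 18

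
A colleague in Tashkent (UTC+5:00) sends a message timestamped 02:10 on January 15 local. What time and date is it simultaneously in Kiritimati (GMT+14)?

In UTC: 02:10 − 5:00 = 21:10 on Jan 14.
Kiritimati is UTC+14:00: 21:10 + 14:00 = 11:10 on Jan 15.

11:10 on January 15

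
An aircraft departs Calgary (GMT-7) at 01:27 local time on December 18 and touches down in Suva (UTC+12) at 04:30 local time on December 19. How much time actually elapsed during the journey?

8 hours 3 minutes

Suva is 19:00 ahead of Calgary.
Clock-face elapsed time (ignoring zones) is 27 hours 3 minutes.
Actual elapsed = 27 hours 3 minutes − 19:00 = 8 hours 3 minutes.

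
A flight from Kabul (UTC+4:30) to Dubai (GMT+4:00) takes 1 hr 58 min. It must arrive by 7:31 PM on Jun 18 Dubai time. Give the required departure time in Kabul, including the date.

6:03 PM on June 18

Target arrival in UTC: 7:31 PM − 4:00 = 3:31 PM on Jun 18.
Subtract 1 hour and 58 minutes → departure 1:33 PM UTC on Jun 18.
Kabul is UTC+4:30: 1:33 PM + 4:30 = 6:03 PM on Jun 18.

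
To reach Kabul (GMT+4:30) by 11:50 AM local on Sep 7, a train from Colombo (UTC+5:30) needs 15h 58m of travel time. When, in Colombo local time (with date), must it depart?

8:52 PM on September 6

Target arrival in UTC: 11:50 AM − 4:30 = 7:20 AM on Sep 7.
Subtract 15 hours 58 minutes → departure 3:22 PM UTC on Sep 6.
Colombo is UTC+5:30: 3:22 PM + 5:30 = 8:52 PM on Sep 6.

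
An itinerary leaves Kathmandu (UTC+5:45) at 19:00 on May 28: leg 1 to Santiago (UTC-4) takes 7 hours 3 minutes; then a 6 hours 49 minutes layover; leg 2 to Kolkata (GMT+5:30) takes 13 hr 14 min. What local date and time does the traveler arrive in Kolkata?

Convert departure to UTC: 19:00 − 5:45 = 13:15 UTC on May 28.
Add 7 hours and 3 minutes leg 1 → 20:18 UTC.
Add 6 hours and 49 minutes layover in Santiago → 03:07 UTC (May 29).
Add 13 hours and 14 minutes leg 2 → 16:21 UTC.
Kolkata is UTC+5:30, so local arrival = 16:21 + 5:30 = 21:51 on May 29.

21:51 on May 29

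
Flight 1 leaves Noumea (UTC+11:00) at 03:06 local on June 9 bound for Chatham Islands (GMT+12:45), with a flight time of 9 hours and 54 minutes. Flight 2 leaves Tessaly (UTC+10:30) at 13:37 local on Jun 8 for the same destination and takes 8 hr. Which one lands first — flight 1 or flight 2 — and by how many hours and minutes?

the second, by 14 hours 53 minutes

Flight 1 in UTC: 03:06 − 11:00 = 16:06 on Jun 8.
+9 hours 54 minutes → arrive 02:00 UTC on Jun 9.
Flight 2 in UTC: 13:37 − 10:30 = 03:07 on Jun 8.
+8 hours → arrive 11:07 UTC on Jun 8.
Flight 2 lands earlier by 14 hours 53 minutes.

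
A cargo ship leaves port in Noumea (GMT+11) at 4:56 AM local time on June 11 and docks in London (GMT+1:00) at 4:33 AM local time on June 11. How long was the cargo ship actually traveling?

London is 10:00 behind Noumea.
Clock-face elapsed time (ignoring zones) is −23 minutes.
Actual elapsed = −23 minutes + 10:00 = 9 hours 37 minutes.

9 hours 37 minutes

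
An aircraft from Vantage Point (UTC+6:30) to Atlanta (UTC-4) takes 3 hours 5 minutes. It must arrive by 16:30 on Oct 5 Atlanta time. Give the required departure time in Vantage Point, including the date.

23:55 on October 5

Target arrival in UTC: 16:30 + 4:00 = 20:30 on Oct 5.
Subtract 3 hours 5 minutes → departure 17:25 UTC on Oct 5.
Vantage Point is UTC+6:30: 17:25 + 6:30 = 23:55 on Oct 5.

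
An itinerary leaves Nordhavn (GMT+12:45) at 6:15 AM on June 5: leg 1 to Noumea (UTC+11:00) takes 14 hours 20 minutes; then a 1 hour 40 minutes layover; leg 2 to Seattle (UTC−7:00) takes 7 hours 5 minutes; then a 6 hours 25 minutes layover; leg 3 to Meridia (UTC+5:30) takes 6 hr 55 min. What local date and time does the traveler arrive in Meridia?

Convert departure to UTC: 6:15 AM − 12:45 = 5:30 PM UTC on Jun 4.
Add 14 hours and 20 minutes leg 1 → 7:50 AM UTC (Jun 5).
Add 1 hour 40 minutes layover in Noumea → 9:30 AM UTC.
Add 7 hours 5 minutes leg 2 → 4:35 PM UTC.
Add 6 hours and 25 minutes layover in Seattle → 11:00 PM UTC.
Add 6 hours and 55 minutes leg 3 → 5:55 AM UTC (Jun 6).
Meridia is UTC+5:30, so local arrival = 5:55 AM + 5:30 = 11:25 AM on Jun 6.

11:25 AM on June 6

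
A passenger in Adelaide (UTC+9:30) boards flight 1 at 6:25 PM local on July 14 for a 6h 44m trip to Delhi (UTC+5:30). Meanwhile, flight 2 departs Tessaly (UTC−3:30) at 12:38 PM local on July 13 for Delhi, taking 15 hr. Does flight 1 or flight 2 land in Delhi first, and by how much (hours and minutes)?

the second, by 8 hours 31 minutes

Flight 1 in UTC: 6:25 PM − 9:30 = 8:55 AM on Jul 14.
+6 hours and 44 minutes → arrive 3:39 PM UTC on Jul 14.
Flight 2 in UTC: 12:38 PM + 3:30 = 4:08 PM on Jul 13.
+15 hours → arrive 7:08 AM UTC on Jul 14.
Flight 2 lands earlier by 8 hours 31 minutes.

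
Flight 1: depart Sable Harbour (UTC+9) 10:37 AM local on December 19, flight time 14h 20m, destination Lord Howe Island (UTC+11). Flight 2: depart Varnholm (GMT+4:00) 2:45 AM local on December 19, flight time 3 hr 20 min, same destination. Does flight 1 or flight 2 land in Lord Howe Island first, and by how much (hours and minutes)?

Flight 1 in UTC: 10:37 AM − 9:00 = 1:37 AM on Dec 19.
+14 hours and 20 minutes → arrive 3:57 PM UTC on Dec 19.
Flight 2 in UTC: 2:45 AM − 4:00 = 10:45 PM on Dec 18.
+3 hours 20 minutes → arrive 2:05 AM UTC on Dec 19.
Flight 2 lands earlier by 13 hours 52 minutes.

the second, by 13 hours 52 minutes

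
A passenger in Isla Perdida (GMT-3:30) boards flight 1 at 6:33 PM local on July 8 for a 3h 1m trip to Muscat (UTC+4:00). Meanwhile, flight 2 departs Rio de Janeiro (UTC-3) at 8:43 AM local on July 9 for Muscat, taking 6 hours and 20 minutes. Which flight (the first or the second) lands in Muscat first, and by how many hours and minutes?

the first, by 16 hours 59 minutes

Flight 1 in UTC: 6:33 PM + 3:30 = 10:03 PM on Jul 8.
+3 hours 1 minute → arrive 1:04 AM UTC on Jul 9.
Flight 2 in UTC: 8:43 AM + 3:00 = 11:43 AM on Jul 9.
+6 hours 20 minutes → arrive 6:03 PM UTC on Jul 9.
Flight 1 lands earlier by 16 hours 59 minutes.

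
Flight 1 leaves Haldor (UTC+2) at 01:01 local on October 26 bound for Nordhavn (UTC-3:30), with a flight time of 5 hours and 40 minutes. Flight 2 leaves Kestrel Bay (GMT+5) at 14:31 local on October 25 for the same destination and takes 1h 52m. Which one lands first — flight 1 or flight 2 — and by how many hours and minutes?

the second, by 17 hours 18 minutes

Flight 1 in UTC: 01:01 − 2:00 = 23:01 on Oct 25.
+5 hours 40 minutes → arrive 04:41 UTC on Oct 26.
Flight 2 in UTC: 14:31 − 5:00 = 09:31 on Oct 25.
+1 hour 52 minutes → arrive 11:23 UTC on Oct 25.
Flight 2 lands earlier by 17 hours 18 minutes.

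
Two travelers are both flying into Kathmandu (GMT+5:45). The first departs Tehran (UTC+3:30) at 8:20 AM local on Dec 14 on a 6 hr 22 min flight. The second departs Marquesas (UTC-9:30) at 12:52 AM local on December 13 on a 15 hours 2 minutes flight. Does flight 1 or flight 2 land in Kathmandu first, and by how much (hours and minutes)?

Flight 1 in UTC: 8:20 AM − 3:30 = 4:50 AM on Dec 14.
+6 hours and 22 minutes → arrive 11:12 AM UTC on Dec 14.
Flight 2 in UTC: 12:52 AM + 9:30 = 10:22 AM on Dec 13.
+15 hours and 2 minutes → arrive 1:24 AM UTC on Dec 14.
Flight 2 lands earlier by 9 hours 48 minutes.

the second, by 9 hours 48 minutes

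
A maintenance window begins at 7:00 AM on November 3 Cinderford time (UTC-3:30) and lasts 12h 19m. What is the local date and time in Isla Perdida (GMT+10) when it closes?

Convert start to UTC: 7:00 AM + 3:30 = 10:30 AM UTC on Nov 3.
Add 12 hours and 19 minutes duration → 10:49 PM UTC.
Isla Perdida is UTC+10:00, so local end time = 10:49 PM + 10:00 = 8:49 AM on Nov 4.

8:49 AM on November 4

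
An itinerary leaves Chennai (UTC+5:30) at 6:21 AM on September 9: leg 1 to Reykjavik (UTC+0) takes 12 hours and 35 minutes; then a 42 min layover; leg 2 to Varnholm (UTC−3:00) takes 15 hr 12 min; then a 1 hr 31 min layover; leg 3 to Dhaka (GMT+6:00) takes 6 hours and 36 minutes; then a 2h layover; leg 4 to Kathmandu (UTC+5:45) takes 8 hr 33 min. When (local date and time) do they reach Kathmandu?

Convert departure to UTC: 6:21 AM − 5:30 = 12:51 AM UTC on Sep 9.
Add 12 hours and 35 minutes leg 1 → 1:26 PM UTC.
Add 42 minutes layover in Reykjavik → 2:08 PM UTC.
Add 15 hours 12 minutes leg 2 → 5:20 AM UTC (Sep 10).
Add 1 hour 31 minutes layover in Varnholm → 6:51 AM UTC.
Add 6 hours 36 minutes leg 3 → 1:27 PM UTC.
Add 2 hours layover in Dhaka → 3:27 PM UTC.
Add 8 hours and 33 minutes leg 4 → 12:00 AM UTC (Sep 11).
Kathmandu is UTC+5:45, so local arrival = 12:00 AM + 5:45 = 5:45 AM on Sep 11.

5:45 AM on Sep 11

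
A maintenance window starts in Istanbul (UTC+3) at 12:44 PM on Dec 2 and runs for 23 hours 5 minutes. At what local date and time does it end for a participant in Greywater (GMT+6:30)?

Convert start to UTC: 12:44 PM − 3:00 = 9:44 AM UTC on Dec 2.
Add 23 hours 5 minutes duration → 8:49 AM UTC (Dec 3).
Greywater is UTC+6:30, so local end time = 8:49 AM + 6:30 = 3:19 PM on Dec 3.

3:19 PM on December 3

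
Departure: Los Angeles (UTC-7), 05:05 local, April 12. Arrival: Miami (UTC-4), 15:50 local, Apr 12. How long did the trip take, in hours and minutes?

Departure in UTC: 05:05 + 7:00 = 12:05 on Apr 12.
Arrival in UTC: 15:50 + 4:00 = 19:50 on Apr 12.
Elapsed = 19:50 − 12:05 = 7 hours 45 minutes.

7 hours 45 minutes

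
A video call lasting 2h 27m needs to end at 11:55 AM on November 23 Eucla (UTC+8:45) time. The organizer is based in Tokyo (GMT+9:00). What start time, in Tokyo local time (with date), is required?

Target end time in UTC: 11:55 AM − 8:45 = 3:10 AM on Nov 23.
Subtract 2 hours 27 minutes → start 12:43 AM UTC on Nov 23.
Tokyo is UTC+9:00: 12:43 AM + 9:00 = 9:43 AM on Nov 23.

9:43 AM on November 23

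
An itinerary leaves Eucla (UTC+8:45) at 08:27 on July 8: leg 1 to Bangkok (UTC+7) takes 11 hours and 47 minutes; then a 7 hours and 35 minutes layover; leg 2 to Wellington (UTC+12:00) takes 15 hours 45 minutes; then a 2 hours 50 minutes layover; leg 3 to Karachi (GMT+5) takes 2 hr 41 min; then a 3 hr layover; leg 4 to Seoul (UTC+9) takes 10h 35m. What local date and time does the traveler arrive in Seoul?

14:55 on July 10

Convert departure to UTC: 08:27 − 8:45 = 23:42 UTC on Jul 7.
Add 11 hours 47 minutes leg 1 → 11:29 UTC (Jul 8).
Add 7 hours 35 minutes layover in Bangkok → 19:04 UTC.
Add 15 hours and 45 minutes leg 2 → 10:49 UTC (Jul 9).
Add 2 hours 50 minutes layover in Wellington → 13:39 UTC.
Add 2 hours 41 minutes leg 3 → 16:20 UTC.
Add 3 hours layover in Karachi → 19:20 UTC.
Add 10 hours and 35 minutes leg 4 → 05:55 UTC (Jul 10).
Seoul is UTC+9:00, so local arrival = 05:55 + 9:00 = 14:55 on Jul 10.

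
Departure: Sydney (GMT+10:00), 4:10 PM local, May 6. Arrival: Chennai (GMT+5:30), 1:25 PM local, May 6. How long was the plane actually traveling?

Chennai is 4:30 behind Sydney.
Clock-face elapsed time (ignoring zones) is −2 hours 45 minutes.
Actual elapsed = −2 hours 45 minutes + 4:30 = 1 hour 45 minutes.

1 hour 45 minutes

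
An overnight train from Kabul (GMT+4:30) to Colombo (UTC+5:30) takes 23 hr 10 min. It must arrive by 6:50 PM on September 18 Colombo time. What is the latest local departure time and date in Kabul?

Target arrival in UTC: 6:50 PM − 5:30 = 1:20 PM on Sep 18.
Subtract 23 hours 10 minutes → departure 2:10 PM UTC on Sep 17.
Kabul is UTC+4:30: 2:10 PM + 4:30 = 6:40 PM on Sep 17.

6:40 PM on September 17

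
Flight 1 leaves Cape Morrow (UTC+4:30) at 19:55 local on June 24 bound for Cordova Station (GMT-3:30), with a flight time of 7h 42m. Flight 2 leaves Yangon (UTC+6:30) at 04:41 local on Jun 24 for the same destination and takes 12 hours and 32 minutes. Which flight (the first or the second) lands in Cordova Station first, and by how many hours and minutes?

the second, by 12 hours 24 minutes

Flight 1 in UTC: 19:55 − 4:30 = 15:25 on Jun 24.
+7 hours and 42 minutes → arrive 23:07 UTC on Jun 24.
Flight 2 in UTC: 04:41 − 6:30 = 22:11 on Jun 23.
+12 hours 32 minutes → arrive 10:43 UTC on Jun 24.
Flight 2 lands earlier by 12 hours 24 minutes.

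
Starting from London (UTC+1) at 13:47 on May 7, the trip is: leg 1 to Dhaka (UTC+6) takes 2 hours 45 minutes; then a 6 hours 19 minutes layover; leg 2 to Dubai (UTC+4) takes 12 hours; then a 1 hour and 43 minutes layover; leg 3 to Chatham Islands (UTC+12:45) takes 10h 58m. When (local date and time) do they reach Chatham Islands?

Convert departure to UTC: 13:47 − 1:00 = 12:47 UTC on May 7.
Add 2 hours 45 minutes leg 1 → 15:32 UTC.
Add 6 hours and 19 minutes layover in Dhaka → 21:51 UTC.
Add 12 hours leg 2 → 09:51 UTC (May 8).
Add 1 hour 43 minutes layover in Dubai → 11:34 UTC.
Add 10 hours 58 minutes leg 3 → 22:32 UTC.
Chatham Islands is UTC+12:45, so local arrival = 22:32 + 12:45 = 11:17 on May 9.

11:17 on May 9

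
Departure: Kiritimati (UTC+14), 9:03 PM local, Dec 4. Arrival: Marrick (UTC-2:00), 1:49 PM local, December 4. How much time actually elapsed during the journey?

Departure in UTC: 9:03 PM − 14:00 = 7:03 AM on Dec 4.
Arrival in UTC: 1:49 PM + 2:00 = 3:49 PM on Dec 4.
Elapsed = 3:49 PM − 7:03 AM = 8 hours 46 minutes.

8 hours 46 minutes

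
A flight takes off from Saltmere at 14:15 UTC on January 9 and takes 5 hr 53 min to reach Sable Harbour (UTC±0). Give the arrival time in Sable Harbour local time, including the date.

20:08 on January 9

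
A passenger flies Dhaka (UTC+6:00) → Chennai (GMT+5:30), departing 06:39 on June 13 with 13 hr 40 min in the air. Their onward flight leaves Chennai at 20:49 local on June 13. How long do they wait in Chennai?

1 hour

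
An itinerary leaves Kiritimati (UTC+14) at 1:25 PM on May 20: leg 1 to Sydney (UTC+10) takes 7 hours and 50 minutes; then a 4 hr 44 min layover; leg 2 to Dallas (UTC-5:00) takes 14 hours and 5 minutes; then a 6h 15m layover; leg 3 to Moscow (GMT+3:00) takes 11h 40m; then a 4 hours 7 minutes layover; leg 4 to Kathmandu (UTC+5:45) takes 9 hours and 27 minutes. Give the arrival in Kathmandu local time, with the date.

3:18 PM on May 22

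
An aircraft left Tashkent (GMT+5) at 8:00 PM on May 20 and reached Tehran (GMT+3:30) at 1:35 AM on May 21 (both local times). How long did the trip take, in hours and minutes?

7 hours 5 minutes

Tehran is 1:30 behind Tashkent.
Clock-face elapsed time (ignoring zones) is 5 hours 35 minutes.
Actual elapsed = 5 hours 35 minutes + 1:30 = 7 hours 5 minutes.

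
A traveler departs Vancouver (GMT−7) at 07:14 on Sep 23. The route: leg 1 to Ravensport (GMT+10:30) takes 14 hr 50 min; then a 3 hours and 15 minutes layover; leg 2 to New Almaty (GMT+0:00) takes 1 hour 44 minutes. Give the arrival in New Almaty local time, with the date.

Convert departure to UTC: 07:14 + 7:00 = 14:14 UTC on Sep 23.
Add 14 hours and 50 minutes leg 1 → 05:04 UTC (Sep 24).
Add 3 hours 15 minutes layover in Ravensport → 08:19 UTC.
Add 1 hour and 44 minutes leg 2 → 10:03 UTC.
New Almaty is UTC+0, so local arrival is the same: 10:03 on Sep 24.

10:03 on September 24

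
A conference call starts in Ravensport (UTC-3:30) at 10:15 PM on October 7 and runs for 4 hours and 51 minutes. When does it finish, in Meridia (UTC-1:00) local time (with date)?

Convert start to UTC: 10:15 PM + 3:30 = 1:45 AM UTC on Oct 8.
Add 4 hours and 51 minutes duration → 6:36 AM UTC.
Meridia is UTC−1:00, so local end time = 6:36 AM − 1:00 = 5:36 AM on Oct 8.

5:36 AM on October 8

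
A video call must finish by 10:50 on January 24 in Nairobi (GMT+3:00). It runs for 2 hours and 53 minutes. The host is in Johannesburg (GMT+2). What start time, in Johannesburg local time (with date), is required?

06:57 on Jan 24

Target end time in UTC: 10:50 − 3:00 = 07:50 on Jan 24.
Subtract 2 hours and 53 minutes → start 04:57 UTC on Jan 24.
Johannesburg is UTC+2:00: 04:57 + 2:00 = 06:57 on Jan 24.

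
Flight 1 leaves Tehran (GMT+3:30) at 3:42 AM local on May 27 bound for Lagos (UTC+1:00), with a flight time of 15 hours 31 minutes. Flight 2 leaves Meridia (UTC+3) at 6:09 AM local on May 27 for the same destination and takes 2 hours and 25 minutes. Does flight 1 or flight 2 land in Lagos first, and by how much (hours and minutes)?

the second, by 10 hours 9 minutes

Flight 1 in UTC: 3:42 AM − 3:30 = 12:12 AM on May 27.
+15 hours 31 minutes → arrive 3:43 PM UTC on May 27.
Flight 2 in UTC: 6:09 AM − 3:00 = 3:09 AM on May 27.
+2 hours 25 minutes → arrive 5:34 AM UTC on May 27.
Flight 2 lands earlier by 10 hours 9 minutes.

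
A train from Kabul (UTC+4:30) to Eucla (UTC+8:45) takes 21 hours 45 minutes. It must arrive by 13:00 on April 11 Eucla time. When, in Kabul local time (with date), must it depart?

11:00 on April 10

Target arrival in UTC: 13:00 − 8:45 = 04:15 on Apr 11.
Subtract 21 hours and 45 minutes → departure 06:30 UTC on Apr 10.
Kabul is UTC+4:30: 06:30 + 4:30 = 11:00 on Apr 10.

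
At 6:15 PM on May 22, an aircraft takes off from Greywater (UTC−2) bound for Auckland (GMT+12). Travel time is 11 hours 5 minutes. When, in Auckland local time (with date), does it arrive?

Auckland is 14:00 ahead of Greywater.
After 11 hours and 5 minutes it is 5:20 AM (May 23) in Greywater.
Shift by the zone difference: 5:20 AM + 14:00 = 7:20 PM on May 23 in Auckland.

7:20 PM on May 23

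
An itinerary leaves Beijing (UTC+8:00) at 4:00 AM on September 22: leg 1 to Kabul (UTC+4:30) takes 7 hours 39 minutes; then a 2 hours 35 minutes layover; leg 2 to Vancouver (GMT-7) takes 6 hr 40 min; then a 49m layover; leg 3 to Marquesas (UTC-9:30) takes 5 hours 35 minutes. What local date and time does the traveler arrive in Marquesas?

9:48 AM on September 22

Convert departure to UTC: 4:00 AM − 8:00 = 8:00 PM UTC on Sep 21.
Add 7 hours and 39 minutes leg 1 → 3:39 AM UTC (Sep 22).
Add 2 hours and 35 minutes layover in Kabul → 6:14 AM UTC.
Add 6 hours and 40 minutes leg 2 → 12:54 PM UTC.
Add 49 minutes layover in Vancouver → 1:43 PM UTC.
Add 5 hours and 35 minutes leg 3 → 7:18 PM UTC.
Marquesas is UTC−9:30, so local arrival = 7:18 PM − 9:30 = 9:48 AM on Sep 22.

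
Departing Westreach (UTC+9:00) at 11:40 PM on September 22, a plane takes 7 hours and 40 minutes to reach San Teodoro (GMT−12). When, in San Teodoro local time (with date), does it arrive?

10:20 AM on September 22

Convert departure to UTC: 11:40 PM − 9:00 = 2:40 PM UTC on Sep 22.
Add 7 hours and 40 minutes travel time → 10:20 PM UTC.
San Teodoro is UTC−12:00, so local arrival = 10:20 PM − 12:00 = 10:20 AM on Sep 22.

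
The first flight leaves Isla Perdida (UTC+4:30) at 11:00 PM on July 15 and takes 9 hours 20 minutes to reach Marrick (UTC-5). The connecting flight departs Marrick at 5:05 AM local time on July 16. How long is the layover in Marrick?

Convert departure to UTC: 11:00 PM − 4:30 = 6:30 PM UTC on Jul 15.
Add 9 hours and 20 minutes flight time → 3:50 AM UTC (Jul 16).
Marrick is UTC−5:00, so local arrival = 3:50 AM − 5:00 = 10:50 PM on Jul 15.
Layover = 5:05 AM − 10:50 PM (+1 day) = 6 hours 15 minutes.

6 hours 15 minutes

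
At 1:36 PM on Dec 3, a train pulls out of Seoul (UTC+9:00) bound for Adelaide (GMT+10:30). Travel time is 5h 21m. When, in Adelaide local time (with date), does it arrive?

Convert departure to UTC: 1:36 PM − 9:00 = 4:36 AM UTC on Dec 3.
Add 5 hours 21 minutes travel time → 9:57 AM UTC.
Adelaide is UTC+10:30, so local arrival = 9:57 AM + 10:30 = 8:27 PM on Dec 3.

8:27 PM on Dec 3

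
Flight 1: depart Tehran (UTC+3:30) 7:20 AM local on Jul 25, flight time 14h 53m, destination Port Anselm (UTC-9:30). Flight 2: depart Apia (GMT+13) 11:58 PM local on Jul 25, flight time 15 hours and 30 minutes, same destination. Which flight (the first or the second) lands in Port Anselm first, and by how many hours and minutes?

the first, by 7 hours 45 minutes

Flight 1 in UTC: 7:20 AM − 3:30 = 3:50 AM on Jul 25.
+14 hours 53 minutes → arrive 6:43 PM UTC on Jul 25.
Flight 2 in UTC: 11:58 PM − 13:00 = 10:58 AM on Jul 25.
+15 hours 30 minutes → arrive 2:28 AM UTC on Jul 26.
Flight 1 lands earlier by 7 hours 45 minutes.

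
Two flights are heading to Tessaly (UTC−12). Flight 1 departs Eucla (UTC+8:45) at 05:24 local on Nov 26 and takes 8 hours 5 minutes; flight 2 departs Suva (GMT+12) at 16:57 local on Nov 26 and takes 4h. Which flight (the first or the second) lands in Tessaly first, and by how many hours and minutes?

Flight 1 in UTC: 05:24 − 8:45 = 20:39 on Nov 25.
+8 hours and 5 minutes → arrive 04:44 UTC on Nov 26.
Flight 2 in UTC: 16:57 − 12:00 = 04:57 on Nov 26.
+4 hours → arrive 08:57 UTC on Nov 26.
Flight 1 lands earlier by 4 hours 13 minutes.

the first, by 4 hours 13 minutes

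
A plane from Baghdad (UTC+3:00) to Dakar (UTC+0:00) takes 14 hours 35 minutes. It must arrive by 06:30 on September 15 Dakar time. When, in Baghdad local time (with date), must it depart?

18:55 on Sep 14

Target arrival is already UTC: 06:30 on Sep 15.
Subtract 14 hours 35 minutes → departure 15:55 UTC on Sep 14.
Baghdad is UTC+3:00: 15:55 + 3:00 = 18:55 on Sep 14.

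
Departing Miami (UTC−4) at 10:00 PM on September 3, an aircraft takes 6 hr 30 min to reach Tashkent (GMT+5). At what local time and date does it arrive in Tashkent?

1:30 PM on September 4

Convert departure to UTC: 10:00 PM + 4:00 = 2:00 AM UTC on Sep 4.
Add 6 hours and 30 minutes travel time → 8:30 AM UTC.
Tashkent is UTC+5:00, so local arrival = 8:30 AM + 5:00 = 1:30 PM on Sep 4.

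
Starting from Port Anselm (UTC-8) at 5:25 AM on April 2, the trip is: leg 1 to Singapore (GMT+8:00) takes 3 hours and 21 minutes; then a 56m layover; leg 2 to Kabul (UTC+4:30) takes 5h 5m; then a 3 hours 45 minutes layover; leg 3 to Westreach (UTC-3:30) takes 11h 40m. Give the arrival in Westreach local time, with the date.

10:42 AM on Apr 3

Convert departure to UTC: 5:25 AM + 8:00 = 1:25 PM UTC on Apr 2.
Add 3 hours 21 minutes leg 1 → 4:46 PM UTC.
Add 56 minutes layover in Singapore → 5:42 PM UTC.
Add 5 hours and 5 minutes leg 2 → 10:47 PM UTC.
Add 3 hours 45 minutes layover in Kabul → 2:32 AM UTC (Apr 3).
Add 11 hours and 40 minutes leg 3 → 2:12 PM UTC.
Westreach is UTC−3:30, so local arrival = 2:12 PM − 3:30 = 10:42 AM on Apr 3.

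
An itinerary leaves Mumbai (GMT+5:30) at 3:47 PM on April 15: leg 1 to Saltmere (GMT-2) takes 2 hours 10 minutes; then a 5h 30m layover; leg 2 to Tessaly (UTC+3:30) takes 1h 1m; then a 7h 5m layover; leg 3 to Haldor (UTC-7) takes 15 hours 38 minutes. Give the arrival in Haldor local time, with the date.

Convert departure to UTC: 3:47 PM − 5:30 = 10:17 AM UTC on Apr 15.
Add 2 hours 10 minutes leg 1 → 12:27 PM UTC.
Add 5 hours and 30 minutes layover in Saltmere → 5:57 PM UTC.
Add 1 hour and 1 minute leg 2 → 6:58 PM UTC.
Add 7 hours 5 minutes layover in Tessaly → 2:03 AM UTC (Apr 16).
Add 15 hours 38 minutes leg 3 → 5:41 PM UTC.
Haldor is UTC−7:00, so local arrival = 5:41 PM − 7:00 = 10:41 AM on Apr 16.

10:41 AM on April 16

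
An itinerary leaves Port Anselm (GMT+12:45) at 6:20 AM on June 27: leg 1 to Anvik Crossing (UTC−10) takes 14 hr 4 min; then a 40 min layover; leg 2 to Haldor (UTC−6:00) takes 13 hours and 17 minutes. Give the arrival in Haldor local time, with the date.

3:36 PM on Jun 27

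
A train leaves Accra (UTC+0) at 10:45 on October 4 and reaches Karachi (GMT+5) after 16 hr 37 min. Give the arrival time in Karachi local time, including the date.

08:22 on October 5

Accra is at UTC+0, so departure is already 10:45 UTC on Oct 4.
Add 16 hours 37 minutes travel time → 03:22 UTC (Oct 5).
Karachi is UTC+5:00, so local arrival = 03:22 + 5:00 = 08:22 on Oct 5.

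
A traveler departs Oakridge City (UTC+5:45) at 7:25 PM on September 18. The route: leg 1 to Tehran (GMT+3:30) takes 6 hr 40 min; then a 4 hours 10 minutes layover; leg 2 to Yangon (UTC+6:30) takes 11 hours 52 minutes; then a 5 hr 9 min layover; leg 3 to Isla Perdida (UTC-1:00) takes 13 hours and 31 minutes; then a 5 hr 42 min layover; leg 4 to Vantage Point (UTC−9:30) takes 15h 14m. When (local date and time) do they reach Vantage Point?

Convert departure to UTC: 7:25 PM − 5:45 = 1:40 PM UTC on Sep 18.
Add 6 hours 40 minutes leg 1 → 8:20 PM UTC.
Add 4 hours and 10 minutes layover in Tehran → 12:30 AM UTC (Sep 19).
Add 11 hours 52 minutes leg 2 → 12:22 PM UTC.
Add 5 hours and 9 minutes layover in Yangon → 5:31 PM UTC.
Add 13 hours 31 minutes leg 3 → 7:02 AM UTC (Sep 20).
Add 5 hours 42 minutes layover in Isla Perdida → 12:44 PM UTC.
Add 15 hours 14 minutes leg 4 → 3:58 AM UTC (Sep 21).
Vantage Point is UTC−9:30, so local arrival = 3:58 AM − 9:30 = 6:28 PM on Sep 20.

6:28 PM on September 20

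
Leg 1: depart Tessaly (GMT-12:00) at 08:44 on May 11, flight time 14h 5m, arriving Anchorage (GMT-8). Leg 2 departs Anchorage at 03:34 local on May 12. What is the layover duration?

Convert departure to UTC: 08:44 + 12:00 = 20:44 UTC on May 11.
Add 14 hours 5 minutes flight time → 10:49 UTC (May 12).
Anchorage is UTC−8:00, so local arrival = 10:49 − 8:00 = 02:49 on May 12.
Layover = 03:34 − 02:49 = 45 minutes.

45 minutes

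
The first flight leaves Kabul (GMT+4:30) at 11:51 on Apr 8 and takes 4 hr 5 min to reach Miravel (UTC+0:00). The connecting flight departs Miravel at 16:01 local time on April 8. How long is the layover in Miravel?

4 hours 35 minutes

Convert departure to UTC: 11:51 − 4:30 = 07:21 UTC on Apr 8.
Add 4 hours 5 minutes flight time → 11:26 UTC.
Miravel is UTC+0, so local arrival is the same: 11:26 on Apr 8.
Layover = 16:01 − 11:26 = 4 hours 35 minutes.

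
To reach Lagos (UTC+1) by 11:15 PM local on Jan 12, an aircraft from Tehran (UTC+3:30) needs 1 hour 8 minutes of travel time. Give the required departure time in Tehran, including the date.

12:37 AM on Jan 13

Target arrival in UTC: 11:15 PM − 1:00 = 10:15 PM on Jan 12.
Subtract 1 hour and 8 minutes → departure 9:07 PM UTC on Jan 12.
Tehran is UTC+3:30: 9:07 PM + 3:30 = 12:37 AM on Jan 13.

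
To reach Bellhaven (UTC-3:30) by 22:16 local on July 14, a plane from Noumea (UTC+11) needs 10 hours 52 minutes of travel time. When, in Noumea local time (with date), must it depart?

01:54 on July 15

Target arrival in UTC: 22:16 + 3:30 = 01:46 on Jul 15.
Subtract 10 hours 52 minutes → departure 14:54 UTC on Jul 14.
Noumea is UTC+11:00: 14:54 + 11:00 = 01:54 on Jul 15.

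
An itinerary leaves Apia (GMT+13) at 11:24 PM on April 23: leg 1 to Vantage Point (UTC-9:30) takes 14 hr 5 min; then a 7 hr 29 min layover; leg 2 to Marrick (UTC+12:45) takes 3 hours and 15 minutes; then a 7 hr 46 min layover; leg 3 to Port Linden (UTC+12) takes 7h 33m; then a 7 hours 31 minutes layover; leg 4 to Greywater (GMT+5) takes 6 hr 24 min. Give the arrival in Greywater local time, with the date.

Convert departure to UTC: 11:24 PM − 13:00 = 10:24 AM UTC on Apr 23.
Add 14 hours 5 minutes leg 1 → 12:29 AM UTC (Apr 24).
Add 7 hours and 29 minutes layover in Vantage Point → 7:58 AM UTC.
Add 3 hours and 15 minutes leg 2 → 11:13 AM UTC.
Add 7 hours and 46 minutes layover in Marrick → 6:59 PM UTC.
Add 7 hours 33 minutes leg 3 → 2:32 AM UTC (Apr 25).
Add 7 hours and 31 minutes layover in Port Linden → 10:03 AM UTC.
Add 6 hours and 24 minutes leg 4 → 4:27 PM UTC.
Greywater is UTC+5:00, so local arrival = 4:27 PM + 5:00 = 9:27 PM on Apr 25.

9:27 PM on April 25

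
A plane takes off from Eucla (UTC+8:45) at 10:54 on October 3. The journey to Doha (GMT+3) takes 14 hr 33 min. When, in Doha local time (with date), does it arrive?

19:42 on October 3

Doha is 5:45 behind Eucla.
After 14 hours 33 minutes it is 01:27 (Oct 4) in Eucla.
Shift by the zone difference: 01:27 − 5:45 = 19:42 on Oct 3 in Doha.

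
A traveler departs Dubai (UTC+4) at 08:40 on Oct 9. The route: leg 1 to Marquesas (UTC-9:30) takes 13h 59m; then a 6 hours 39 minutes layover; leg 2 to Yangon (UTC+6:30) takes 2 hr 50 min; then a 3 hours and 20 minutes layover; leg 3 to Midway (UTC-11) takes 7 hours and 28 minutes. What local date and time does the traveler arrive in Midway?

Convert departure to UTC: 08:40 − 4:00 = 04:40 UTC on Oct 9.
Add 13 hours 59 minutes leg 1 → 18:39 UTC.
Add 6 hours and 39 minutes layover in Marquesas → 01:18 UTC (Oct 10).
Add 2 hours 50 minutes leg 2 → 04:08 UTC.
Add 3 hours 20 minutes layover in Yangon → 07:28 UTC.
Add 7 hours 28 minutes leg 3 → 14:56 UTC.
Midway is UTC−11:00, so local arrival = 14:56 − 11:00 = 03:56 on Oct 10.

03:56 on Oct 10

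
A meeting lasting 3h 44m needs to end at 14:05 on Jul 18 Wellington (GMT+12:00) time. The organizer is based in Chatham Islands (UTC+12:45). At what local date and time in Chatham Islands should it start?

11:06 on July 18

Target end time in UTC: 14:05 − 12:00 = 02:05 on Jul 18.
Subtract 3 hours and 44 minutes → start 22:21 UTC on Jul 17.
Chatham Islands is UTC+12:45: 22:21 + 12:45 = 11:06 on Jul 18.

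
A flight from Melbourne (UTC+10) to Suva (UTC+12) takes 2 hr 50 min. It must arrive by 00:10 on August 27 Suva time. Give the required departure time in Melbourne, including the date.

19:20 on August 26

Target arrival in UTC: 00:10 − 12:00 = 12:10 on Aug 26.
Subtract 2 hours 50 minutes → departure 09:20 UTC on Aug 26.
Melbourne is UTC+10:00: 09:20 + 10:00 = 19:20 on Aug 26.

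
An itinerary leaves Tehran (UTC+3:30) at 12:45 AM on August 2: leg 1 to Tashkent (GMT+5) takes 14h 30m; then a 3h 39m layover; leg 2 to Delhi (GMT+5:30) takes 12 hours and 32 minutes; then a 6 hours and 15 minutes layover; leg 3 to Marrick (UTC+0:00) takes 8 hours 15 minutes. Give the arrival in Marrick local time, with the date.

Convert departure to UTC: 12:45 AM − 3:30 = 9:15 PM UTC on Aug 1.
Add 14 hours and 30 minutes leg 1 → 11:45 AM UTC (Aug 2).
Add 3 hours 39 minutes layover in Tashkent → 3:24 PM UTC.
Add 12 hours 32 minutes leg 2 → 3:56 AM UTC (Aug 3).
Add 6 hours and 15 minutes layover in Delhi → 10:11 AM UTC.
Add 8 hours and 15 minutes leg 3 → 6:26 PM UTC.
Marrick is UTC+0, so local arrival is the same: 6:26 PM on Aug 3.

6:26 PM on August 3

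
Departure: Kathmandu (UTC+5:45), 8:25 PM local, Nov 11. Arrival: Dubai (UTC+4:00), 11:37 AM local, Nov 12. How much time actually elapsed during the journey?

16 hours 57 minutes

Dubai is 1:45 behind Kathmandu.
Clock-face elapsed time (ignoring zones) is 15 hours 12 minutes.
Actual elapsed = 15 hours 12 minutes + 1:45 = 16 hours 57 minutes.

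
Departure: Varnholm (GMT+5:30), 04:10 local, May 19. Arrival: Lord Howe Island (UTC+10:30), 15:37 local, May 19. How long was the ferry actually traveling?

6 hours 27 minutes

Lord Howe Island is 5:00 ahead of Varnholm.
Clock-face elapsed time (ignoring zones) is 11 hours 27 minutes.
Actual elapsed = 11 hours 27 minutes − 5:00 = 6 hours 27 minutes.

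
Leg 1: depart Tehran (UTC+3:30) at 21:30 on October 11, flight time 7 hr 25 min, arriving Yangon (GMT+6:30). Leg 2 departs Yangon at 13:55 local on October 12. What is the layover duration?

6 hours

Convert departure to UTC: 21:30 − 3:30 = 18:00 UTC on Oct 11.
Add 7 hours 25 minutes flight time → 01:25 UTC (Oct 12).
Yangon is UTC+6:30, so local arrival = 01:25 + 6:30 = 07:55 on Oct 12.
Layover = 13:55 − 07:55 = 6 hours.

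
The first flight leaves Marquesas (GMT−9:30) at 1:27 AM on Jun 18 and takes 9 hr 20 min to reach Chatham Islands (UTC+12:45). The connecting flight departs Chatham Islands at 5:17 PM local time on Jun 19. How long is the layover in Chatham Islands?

Convert departure to UTC: 1:27 AM + 9:30 = 10:57 AM UTC on Jun 18.
Add 9 hours 20 minutes flight time → 8:17 PM UTC.
Chatham Islands is UTC+12:45, so local arrival = 8:17 PM + 12:45 = 9:02 AM on Jun 19.
Layover = 5:17 PM − 9:02 AM = 8 hours 15 minutes.

8 hours 15 minutes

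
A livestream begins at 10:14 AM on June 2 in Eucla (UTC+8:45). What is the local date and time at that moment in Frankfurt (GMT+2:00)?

In UTC: 10:14 AM − 8:45 = 1:29 AM on Jun 2.
Frankfurt is UTC+2:00: 1:29 AM + 2:00 = 3:29 AM on Jun 2.

3:29 AM on June 2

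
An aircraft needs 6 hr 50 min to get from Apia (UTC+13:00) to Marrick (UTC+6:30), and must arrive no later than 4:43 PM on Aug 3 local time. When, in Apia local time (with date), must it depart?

4:23 PM on August 3

Target arrival in UTC: 4:43 PM − 6:30 = 10:13 AM on Aug 3.
Subtract 6 hours and 50 minutes → departure 3:23 AM UTC on Aug 3.
Apia is UTC+13:00: 3:23 AM + 13:00 = 4:23 PM on Aug 3.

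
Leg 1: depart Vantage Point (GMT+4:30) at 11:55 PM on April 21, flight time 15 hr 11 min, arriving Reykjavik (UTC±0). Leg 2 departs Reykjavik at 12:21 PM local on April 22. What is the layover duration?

1 hour 45 minutes

Convert departure to UTC: 11:55 PM − 4:30 = 7:25 PM UTC on Apr 21.
Add 15 hours 11 minutes flight time → 10:36 AM UTC (Apr 22).
Reykjavik is UTC+0, so local arrival is the same: 10:36 AM on Apr 22.
Layover = 12:21 PM − 10:36 AM = 1 hour 45 minutes.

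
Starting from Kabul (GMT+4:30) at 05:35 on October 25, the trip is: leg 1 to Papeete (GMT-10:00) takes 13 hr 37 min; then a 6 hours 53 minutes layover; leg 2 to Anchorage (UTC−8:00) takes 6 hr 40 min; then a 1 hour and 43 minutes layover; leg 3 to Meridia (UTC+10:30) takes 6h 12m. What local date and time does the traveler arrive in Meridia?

22:40 on October 26

Convert departure to UTC: 05:35 − 4:30 = 01:05 UTC on Oct 25.
Add 13 hours 37 minutes leg 1 → 14:42 UTC.
Add 6 hours and 53 minutes layover in Papeete → 21:35 UTC.
Add 6 hours 40 minutes leg 2 → 04:15 UTC (Oct 26).
Add 1 hour 43 minutes layover in Anchorage → 05:58 UTC.
Add 6 hours and 12 minutes leg 3 → 12:10 UTC.
Meridia is UTC+10:30, so local arrival = 12:10 + 10:30 = 22:40 on Oct 26.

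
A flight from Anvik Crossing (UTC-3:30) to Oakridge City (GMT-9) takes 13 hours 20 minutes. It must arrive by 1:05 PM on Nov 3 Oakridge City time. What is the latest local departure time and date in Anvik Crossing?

Target arrival in UTC: 1:05 PM + 9:00 = 10:05 PM on Nov 3.
Subtract 13 hours and 20 minutes → departure 8:45 AM UTC on Nov 3.
Anvik Crossing is UTC−3:30: 8:45 AM − 3:30 = 5:15 AM on Nov 3.

5:15 AM on November 3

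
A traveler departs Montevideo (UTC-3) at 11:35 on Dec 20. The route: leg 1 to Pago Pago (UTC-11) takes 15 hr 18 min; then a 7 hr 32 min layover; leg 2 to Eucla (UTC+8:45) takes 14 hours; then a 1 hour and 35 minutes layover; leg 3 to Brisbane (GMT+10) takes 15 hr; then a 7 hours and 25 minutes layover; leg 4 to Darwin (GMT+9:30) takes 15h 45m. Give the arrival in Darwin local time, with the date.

04:40 on December 24

Convert departure to UTC: 11:35 + 3:00 = 14:35 UTC on Dec 20.
Add 15 hours and 18 minutes leg 1 → 05:53 UTC (Dec 21).
Add 7 hours and 32 minutes layover in Pago Pago → 13:25 UTC.
Add 14 hours leg 2 → 03:25 UTC (Dec 22).
Add 1 hour and 35 minutes layover in Eucla → 05:00 UTC.
Add 15 hours leg 3 → 20:00 UTC.
Add 7 hours 25 minutes layover in Brisbane → 03:25 UTC (Dec 23).
Add 15 hours and 45 minutes leg 4 → 19:10 UTC.
Darwin is UTC+9:30, so local arrival = 19:10 + 9:30 = 04:40 on Dec 24.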